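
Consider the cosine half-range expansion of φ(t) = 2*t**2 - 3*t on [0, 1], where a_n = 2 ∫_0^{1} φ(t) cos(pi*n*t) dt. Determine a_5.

a_5 = 2 ∫_0^{1} (2*t**2 - 3*t) cos(5*pi*t) dt.
Integrating by parts twice (tabular method), an antiderivative of (2*t**2 - 3*t) cos(5*pi*t) is 2*t**2*sin(5*pi*t)/(5*pi) - 3*t*sin(5*pi*t)/(5*pi) + 4*t*cos(5*pi*t)/(25*pi**2) - 4*sin(5*pi*t)/(125*pi**3) - 3*cos(5*pi*t)/(25*pi**2); evaluating from 0 to 1: ∫_{0}^{1} (2*t**2 - 3*t) cos(5*pi*t) dt = (-1/(25*pi**2)) - (-3/(25*pi**2)) = 2/(25*pi**2).
Hence a_5 = 2·(2/(25*pi**2)) = 4/(25*pi**2).

4/(25*pi**2)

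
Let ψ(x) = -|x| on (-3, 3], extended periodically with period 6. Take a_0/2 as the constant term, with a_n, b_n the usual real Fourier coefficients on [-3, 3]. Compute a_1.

a_1 = 1/3 ∫_{-3}^{3} ψ(x) cos(pi*x/3) dx.
ψ is even and cos(pi*x/3) is even, so the integrand is even and a_1 = 2/3 ∫_0^{3} ψ(x) cos(pi*x/3) dx.
Integrating by parts (boundary term plus one more integral), an antiderivative of (-x) cos(pi*x/3) is -3*x*sin(pi*x/3)/pi - 9*cos(pi*x/3)/pi**2; evaluating from 0 to 3: ∫_{0}^{3} (-x) cos(pi*x/3) dx = (9/pi**2) - (-9/pi**2) = 18/pi**2.
Hence a_1 = (2/3)·(18/pi**2) = 12/pi**2.

12/pi**2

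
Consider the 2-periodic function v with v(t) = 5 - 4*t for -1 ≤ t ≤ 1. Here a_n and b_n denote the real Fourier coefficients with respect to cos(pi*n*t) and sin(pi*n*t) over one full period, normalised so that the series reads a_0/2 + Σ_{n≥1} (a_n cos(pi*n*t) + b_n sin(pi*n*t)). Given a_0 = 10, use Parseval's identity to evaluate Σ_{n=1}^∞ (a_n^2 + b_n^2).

32/3

Parseval: a_0^2/2 + Σ_{n≥1} (a_n^2+b_n^2) = ∫_{-1}^{1} v(t)^2 dt = 182/3.
Subtract a_0^2/2 = 50: Σ (a_n^2+b_n^2) = 32/3.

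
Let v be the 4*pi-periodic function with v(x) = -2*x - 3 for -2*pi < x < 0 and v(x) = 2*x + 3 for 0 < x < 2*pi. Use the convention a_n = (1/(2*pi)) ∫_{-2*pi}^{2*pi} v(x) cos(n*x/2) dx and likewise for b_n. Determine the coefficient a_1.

-16/pi

a_1 = (1/(2*pi)) ∫_{-2*pi}^{2*pi} v(x) cos(x/2) dx.
Split the integral at the breakpoints.
Integrating by parts (boundary term plus one more integral), an antiderivative of (-2*x - 3) cos(x/2) is -4*x*sin(x/2) - 6*sin(x/2) - 8*cos(x/2); evaluating from -2*pi to 0: ∫_{-2*pi}^{0} (-2*x - 3) cos(x/2) dx = (-8) - (8) = -16.
Integrating by parts (boundary term plus one more integral), an antiderivative of (2*x + 3) cos(x/2) is 4*x*sin(x/2) + 6*sin(x/2) + 8*cos(x/2); evaluating from 0 to 2*pi: ∫_{0}^{2*pi} (2*x + 3) cos(x/2) dx = (-8) - (8) = -16.
Summing the pieces and multiplying by (1/(2*pi)) gives a_1 = -16/pi.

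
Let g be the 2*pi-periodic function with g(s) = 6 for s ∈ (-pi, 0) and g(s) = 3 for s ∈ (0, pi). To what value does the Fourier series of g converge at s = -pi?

9/2

At s = -pi the one-sided limits are g(-pi^-) = 3 and g(-pi^+) = 6.
By Dirichlet's theorem the series converges to their average, [(3) + (6)]/2 = 9/2.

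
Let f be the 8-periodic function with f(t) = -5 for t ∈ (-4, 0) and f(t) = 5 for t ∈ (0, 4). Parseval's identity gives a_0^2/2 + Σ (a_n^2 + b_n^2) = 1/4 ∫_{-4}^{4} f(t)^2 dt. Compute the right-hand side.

50

1/4 ∫_{-4}^{4} f(t)^2 dt = 1/4 · (200) = 50.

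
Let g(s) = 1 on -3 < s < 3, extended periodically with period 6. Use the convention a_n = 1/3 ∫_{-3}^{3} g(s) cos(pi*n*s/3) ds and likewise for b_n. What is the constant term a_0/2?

1

a_0 = 1/3 ∫_{-3}^{3} g(s) ds = 1/3 · (6) = 2.
So the constant term a_0/2 = 1.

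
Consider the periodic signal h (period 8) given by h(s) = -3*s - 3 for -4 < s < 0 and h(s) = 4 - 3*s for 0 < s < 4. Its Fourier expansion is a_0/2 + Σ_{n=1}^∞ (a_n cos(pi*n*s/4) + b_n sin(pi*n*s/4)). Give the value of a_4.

a_4 = 1/4 ∫_{-4}^{4} h(s) cos(pi*s) ds.
Split the integral at the breakpoints.
Integrating by parts (boundary term plus one more integral), an antiderivative of (-3*s - 3) cos(pi*s) is -3*s*sin(pi*s)/pi - 3*sin(pi*s)/pi - 3*cos(pi*s)/pi**2; evaluating from -4 to 0: ∫_{-4}^{0} (-3*s - 3) cos(pi*s) ds = (-3/pi**2) - (-3/pi**2) = 0.
Integrating by parts (boundary term plus one more integral), an antiderivative of (4 - 3*s) cos(pi*s) is -3*s*sin(pi*s)/pi + 4*sin(pi*s)/pi - 3*cos(pi*s)/pi**2; evaluating from 0 to 4: ∫_{0}^{4} (4 - 3*s) cos(pi*s) ds = (-3/pi**2) - (-3/pi**2) = 0.
Summing the pieces and multiplying by (1/4) gives a_4 = 0.

0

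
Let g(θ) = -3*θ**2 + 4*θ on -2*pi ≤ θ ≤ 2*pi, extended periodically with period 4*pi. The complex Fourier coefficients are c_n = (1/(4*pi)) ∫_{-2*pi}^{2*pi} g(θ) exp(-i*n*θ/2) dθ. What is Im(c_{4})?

Since g is real-valued, Im(c_{4}) = -(1/(4*pi)) ∫_{-2*pi}^{2*pi} g(θ) sin(2*θ) dθ = -b_{4}/2.
Integrating by parts twice (tabular method), an antiderivative of (-3*θ**2 + 4*θ) sin(2*θ) is 3*θ**2*cos(2*θ)/2 - 3*θ*sin(2*θ)/2 - 2*θ*cos(2*θ) + sin(2*θ) - 3*cos(2*θ)/4; evaluating from -2*pi to 2*pi: ∫_{-2*pi}^{2*pi} (-3*θ**2 + 4*θ) sin(2*θ) dθ = (-4*pi - 3/4 + 6*pi**2) - (-3/4 + 4*pi + 6*pi**2) = -8*pi.
Hence Im(c_{4}) = (-1/(4*pi))·(-8*pi) = 2.

2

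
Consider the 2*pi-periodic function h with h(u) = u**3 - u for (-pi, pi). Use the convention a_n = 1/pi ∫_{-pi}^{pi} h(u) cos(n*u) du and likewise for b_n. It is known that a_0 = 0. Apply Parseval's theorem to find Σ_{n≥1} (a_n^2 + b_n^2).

2*pi**2*(-42*pi**2 + 35 + 15*pi**4)/105

Parseval: a_0^2/2 + Σ_{n≥1} (a_n^2+b_n^2) = 1/pi ∫_{-pi}^{pi} h(u)^2 du = 2*pi**2*(-42*pi**2 + 35 + 15*pi**4)/105.
Subtract a_0^2/2 = 0: Σ (a_n^2+b_n^2) = 2*pi**2*(-42*pi**2 + 35 + 15*pi**4)/105.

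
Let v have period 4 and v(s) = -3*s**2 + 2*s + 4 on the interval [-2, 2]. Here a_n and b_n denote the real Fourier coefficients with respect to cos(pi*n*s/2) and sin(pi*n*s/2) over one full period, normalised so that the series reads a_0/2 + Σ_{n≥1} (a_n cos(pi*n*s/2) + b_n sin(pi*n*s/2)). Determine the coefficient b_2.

-4/pi

b_2 = 1/2 ∫_{-2}^{2} v(s) sin(pi*s) ds.
Integrating by parts twice (tabular method), an antiderivative of (-3*s**2 + 2*s + 4) sin(pi*s) is 3*s**2*cos(pi*s)/pi - 6*s*sin(pi*s)/pi**2 - 2*s*cos(pi*s)/pi + 2*sin(pi*s)/pi**2 - 4*cos(pi*s)/pi - 6*cos(pi*s)/pi**3; evaluating from -2 to 2: ∫_{-2}^{2} (-3*s**2 + 2*s + 4) sin(pi*s) ds = (-6/pi**3 + 4/pi) - (-6/pi**3 + 12/pi) = -8/pi.
Hence b_2 = (1/2)·(-8/pi) = -4/pi.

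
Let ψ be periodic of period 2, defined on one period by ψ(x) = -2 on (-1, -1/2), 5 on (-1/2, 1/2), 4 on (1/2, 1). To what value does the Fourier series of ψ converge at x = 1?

At x = 1 the one-sided limits are ψ(1^-) = 4 and ψ(1^+) = -2.
By Dirichlet's theorem the series converges to their average, [(4) + (-2)]/2 = 1.

1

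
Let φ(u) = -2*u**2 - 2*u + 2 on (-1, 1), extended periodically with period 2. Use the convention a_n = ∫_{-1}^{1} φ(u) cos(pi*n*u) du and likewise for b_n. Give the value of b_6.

2/(3*pi)

b_6 = ∫_{-1}^{1} φ(u) sin(6*pi*u) du.
Integrating by parts twice (tabular method), an antiderivative of (-2*u**2 - 2*u + 2) sin(6*pi*u) is u**2*cos(6*pi*u)/(3*pi) - u*sin(6*pi*u)/(9*pi**2) + u*cos(6*pi*u)/(3*pi) - sin(6*pi*u)/(18*pi**2) - cos(6*pi*u)/(3*pi) - cos(6*pi*u)/(54*pi**3); evaluating from -1 to 1: ∫_{-1}^{1} (-2*u**2 - 2*u + 2) sin(6*pi*u) du = ((-1 + 18*pi**2)/(54*pi**3)) - ((-18*pi**2 - 1)/(54*pi**3)) = 2/(3*pi).
Hence b_6 = 2/(3*pi).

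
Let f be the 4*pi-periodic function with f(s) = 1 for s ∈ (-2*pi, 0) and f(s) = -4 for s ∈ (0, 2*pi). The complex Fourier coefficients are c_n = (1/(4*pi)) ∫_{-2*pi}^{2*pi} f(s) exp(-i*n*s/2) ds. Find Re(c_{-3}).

0

Since f is real-valued, Re(c_{-3}) = (1/(4*pi)) ∫_{-2*pi}^{2*pi} f(s) cos(-3*s/2) ds = a_{3}/2.
Split the integral at the breakpoints.
Directly, an antiderivative of (1) cos(-3*s/2) is 2*sin(3*s/2)/3; evaluating from -2*pi to 0: ∫_{-2*pi}^{0} (1) cos(-3*s/2) ds = (0) - (0) = 0.
Directly, an antiderivative of (-4) cos(-3*s/2) is -8*sin(3*s/2)/3; evaluating from 0 to 2*pi: ∫_{0}^{2*pi} (-4) cos(-3*s/2) ds = (0) - (0) = 0.
So ∫_{-2*pi}^{2*pi} f(s) cos(-3*s/2) ds = 0.
Hence Re(c_{-3}) = (1/(4*pi))·(0) = 0.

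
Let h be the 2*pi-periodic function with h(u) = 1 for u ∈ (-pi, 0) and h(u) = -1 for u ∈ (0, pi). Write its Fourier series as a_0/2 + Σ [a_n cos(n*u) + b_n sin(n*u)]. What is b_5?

-4/(5*pi)

b_5 = 1/pi ∫_{-pi}^{pi} h(u) sin(5*u) du.
h is odd and sin(5*u) is odd, so the integrand is even and b_5 = 2/pi ∫_0^{pi} h(u) sin(5*u) du.
Directly, an antiderivative of (-1) sin(5*u) is cos(5*u)/5; evaluating from 0 to pi: ∫_{0}^{pi} (-1) sin(5*u) du = (-1/5) - (1/5) = -2/5.
Hence b_5 = (2/pi)·(-2/5) = -4/(5*pi).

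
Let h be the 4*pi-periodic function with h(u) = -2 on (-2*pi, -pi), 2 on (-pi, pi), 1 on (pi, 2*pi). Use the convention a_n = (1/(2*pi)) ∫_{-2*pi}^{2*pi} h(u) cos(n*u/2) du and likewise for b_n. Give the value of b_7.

b_7 = (1/(2*pi)) ∫_{-2*pi}^{2*pi} h(u) sin(7*u/2) du.
Split the integral at the breakpoints.
Directly, an antiderivative of (-2) sin(7*u/2) is 4*cos(7*u/2)/7; evaluating from -2*pi to -pi: ∫_{-2*pi}^{-pi} (-2) sin(7*u/2) du = (0) - (-4/7) = 4/7.
Directly, an antiderivative of (2) sin(7*u/2) is -4*cos(7*u/2)/7; evaluating from -pi to pi: ∫_{-pi}^{pi} (2) sin(7*u/2) du = (0) - (0) = 0.
Directly, an antiderivative of (1) sin(7*u/2) is -2*cos(7*u/2)/7; evaluating from pi to 2*pi: ∫_{pi}^{2*pi} (1) sin(7*u/2) du = (2/7) - (0) = 2/7.
Summing the pieces and multiplying by (1/(2*pi)) gives b_7 = 3/(7*pi).

3/(7*pi)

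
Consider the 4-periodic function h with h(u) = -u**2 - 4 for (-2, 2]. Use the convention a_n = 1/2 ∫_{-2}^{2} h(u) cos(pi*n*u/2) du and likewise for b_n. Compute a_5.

a_5 = 1/2 ∫_{-2}^{2} h(u) cos(5*pi*u/2) du.
h is even and cos(5*pi*u/2) is even, so the integrand is even and a_5 = ∫_0^{2} h(u) cos(5*pi*u/2) du.
Integrating by parts twice (tabular method), an antiderivative of (-u**2 - 4) cos(5*pi*u/2) is -2*u**2*sin(5*pi*u/2)/(5*pi) - 8*u*cos(5*pi*u/2)/(25*pi**2) - 8*sin(5*pi*u/2)/(5*pi) + 16*sin(5*pi*u/2)/(125*pi**3); evaluating from 0 to 2: ∫_{0}^{2} (-u**2 - 4) cos(5*pi*u/2) du = (16/(25*pi**2)) - (0) = 16/(25*pi**2).
Hence a_5 = 16/(25*pi**2).

16/(25*pi**2)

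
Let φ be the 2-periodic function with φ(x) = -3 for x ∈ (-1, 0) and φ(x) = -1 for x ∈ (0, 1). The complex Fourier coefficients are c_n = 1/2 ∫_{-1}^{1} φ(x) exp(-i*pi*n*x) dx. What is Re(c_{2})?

0

Since φ is real-valued, Re(c_{2}) = 1/2 ∫_{-1}^{1} φ(x) cos(2*pi*x) dx = a_{2}/2.
Split the integral at the breakpoints.
Directly, an antiderivative of (-3) cos(2*pi*x) is -3*sin(2*pi*x)/(2*pi); evaluating from -1 to 0: ∫_{-1}^{0} (-3) cos(2*pi*x) dx = (0) - (0) = 0.
Directly, an antiderivative of (-1) cos(2*pi*x) is -sin(2*pi*x)/(2*pi); evaluating from 0 to 1: ∫_{0}^{1} (-1) cos(2*pi*x) dx = (0) - (0) = 0.
So ∫_{-1}^{1} φ(x) cos(2*pi*x) dx = 0.
Hence Re(c_{2}) = (1/2)·(0) = 0.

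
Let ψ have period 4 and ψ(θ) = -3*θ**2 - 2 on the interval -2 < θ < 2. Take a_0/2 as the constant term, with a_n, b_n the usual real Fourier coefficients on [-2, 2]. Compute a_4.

-3/pi**2

a_4 = 1/2 ∫_{-2}^{2} ψ(θ) cos(2*pi*θ) dθ.
ψ is even and cos(2*pi*θ) is even, so the integrand is even and a_4 = ∫_0^{2} ψ(θ) cos(2*pi*θ) dθ.
Integrating by parts twice (tabular method), an antiderivative of (-3*θ**2 - 2) cos(2*pi*θ) is -3*θ**2*sin(2*pi*θ)/(2*pi) - 3*θ*cos(2*pi*θ)/(2*pi**2) - sin(2*pi*θ)/pi + 3*sin(2*pi*θ)/(4*pi**3); evaluating from 0 to 2: ∫_{0}^{2} (-3*θ**2 - 2) cos(2*pi*θ) dθ = (-3/pi**2) - (0) = -3/pi**2.
Hence a_4 = -3/pi**2.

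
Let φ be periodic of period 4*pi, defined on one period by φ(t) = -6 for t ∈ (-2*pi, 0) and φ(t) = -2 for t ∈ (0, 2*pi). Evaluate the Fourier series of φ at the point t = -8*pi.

t = -8*pi differs from t = 0 by -2 full period(s), and the series is 4*pi-periodic.
At t = 0 the one-sided limits are φ(0^-) = -6 and φ(0^+) = -2.
By Dirichlet's theorem the series converges to their average, [(-6) + (-2)]/2 = -4.

-4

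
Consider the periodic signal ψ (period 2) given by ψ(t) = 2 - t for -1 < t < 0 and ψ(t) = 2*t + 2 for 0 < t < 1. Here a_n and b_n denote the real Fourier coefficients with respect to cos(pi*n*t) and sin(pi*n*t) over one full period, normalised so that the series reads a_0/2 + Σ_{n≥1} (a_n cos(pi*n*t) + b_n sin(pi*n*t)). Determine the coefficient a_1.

a_1 = ∫_{-1}^{1} ψ(t) cos(pi*t) dt.
Split the integral at the breakpoints.
Integrating by parts (boundary term plus one more integral), an antiderivative of (2 - t) cos(pi*t) is -t*sin(pi*t)/pi + 2*sin(pi*t)/pi - cos(pi*t)/pi**2; evaluating from -1 to 0: ∫_{-1}^{0} (2 - t) cos(pi*t) dt = (-1/pi**2) - (pi**(-2)) = -2/pi**2.
Integrating by parts (boundary term plus one more integral), an antiderivative of (2*t + 2) cos(pi*t) is 2*t*sin(pi*t)/pi + 2*sin(pi*t)/pi + 2*cos(pi*t)/pi**2; evaluating from 0 to 1: ∫_{0}^{1} (2*t + 2) cos(pi*t) dt = (-2/pi**2) - (2/pi**2) = -4/pi**2.
Summing the pieces gives a_1 = -6/pi**2.

-6/pi**2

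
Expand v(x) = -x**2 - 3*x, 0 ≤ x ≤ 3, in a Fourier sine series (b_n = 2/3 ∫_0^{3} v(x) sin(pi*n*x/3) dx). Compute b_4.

9/pi

b_4 = 2/3 ∫_0^{3} (-x**2 - 3*x) sin(4*pi*x/3) dx.
Integrating by parts twice (tabular method), an antiderivative of (-x**2 - 3*x) sin(4*pi*x/3) is 3*x**2*cos(4*pi*x/3)/(4*pi) - 9*x*sin(4*pi*x/3)/(8*pi**2) + 9*x*cos(4*pi*x/3)/(4*pi) - 27*sin(4*pi*x/3)/(16*pi**2) - 27*cos(4*pi*x/3)/(32*pi**3); evaluating from 0 to 3: ∫_{0}^{3} (-x**2 - 3*x) sin(4*pi*x/3) dx = (27*(-1 + 16*pi**2)/(32*pi**3)) - (-27/(32*pi**3)) = 27/(2*pi).
Hence b_4 = (2/3)·(27/(2*pi)) = 9/pi.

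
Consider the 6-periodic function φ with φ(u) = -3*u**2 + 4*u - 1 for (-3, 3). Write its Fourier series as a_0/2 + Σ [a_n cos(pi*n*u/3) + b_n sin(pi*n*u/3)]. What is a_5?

a_5 = 1/3 ∫_{-3}^{3} φ(u) cos(5*pi*u/3) du.
Integrating by parts twice (tabular method), an antiderivative of (-3*u**2 + 4*u - 1) cos(5*pi*u/3) is -9*u**2*sin(5*pi*u/3)/(5*pi) + 12*u*sin(5*pi*u/3)/(5*pi) - 54*u*cos(5*pi*u/3)/(25*pi**2) - 3*sin(5*pi*u/3)/(5*pi) + 162*sin(5*pi*u/3)/(125*pi**3) + 36*cos(5*pi*u/3)/(25*pi**2); evaluating from -3 to 3: ∫_{-3}^{3} (-3*u**2 + 4*u - 1) cos(5*pi*u/3) du = (126/(25*pi**2)) - (-198/(25*pi**2)) = 324/(25*pi**2).
Hence a_5 = (1/3)·(324/(25*pi**2)) = 108/(25*pi**2).

108/(25*pi**2)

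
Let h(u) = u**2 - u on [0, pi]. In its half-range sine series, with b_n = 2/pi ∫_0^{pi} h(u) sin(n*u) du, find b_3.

2*(-9*pi - 4 + 9*pi**2)/(27*pi)

b_3 = 2/pi ∫_0^{pi} (u**2 - u) sin(3*u) du.
Integrating by parts twice (tabular method), an antiderivative of (u**2 - u) sin(3*u) is -u**2*cos(3*u)/3 + 2*u*sin(3*u)/9 + u*cos(3*u)/3 - sin(3*u)/9 + 2*cos(3*u)/27; evaluating from 0 to pi: ∫_{0}^{pi} (u**2 - u) sin(3*u) du = (-pi/3 - 2/27 + pi**2/3) - (2/27) = -pi/3 - 4/27 + pi**2/3.
Hence b_3 = (2/pi)·(-pi/3 - 4/27 + pi**2/3) = 2*(-9*pi - 4 + 9*pi**2)/(27*pi).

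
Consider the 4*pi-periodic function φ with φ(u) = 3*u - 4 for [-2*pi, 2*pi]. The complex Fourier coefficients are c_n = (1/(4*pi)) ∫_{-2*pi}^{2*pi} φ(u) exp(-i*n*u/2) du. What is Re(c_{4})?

0

Since φ is real-valued, Re(c_{4}) = (1/(4*pi)) ∫_{-2*pi}^{2*pi} φ(u) cos(2*u) du = a_{4}/2.
Integrating by parts (boundary term plus one more integral), an antiderivative of (3*u - 4) cos(2*u) is 3*u*sin(2*u)/2 - 2*sin(2*u) + 3*cos(2*u)/4; evaluating from -2*pi to 2*pi: ∫_{-2*pi}^{2*pi} (3*u - 4) cos(2*u) du = (3/4) - (3/4) = 0.
Hence Re(c_{4}) = (1/(4*pi))·(0) = 0.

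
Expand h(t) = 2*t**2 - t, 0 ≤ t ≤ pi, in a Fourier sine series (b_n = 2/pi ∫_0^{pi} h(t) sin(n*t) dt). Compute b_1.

-16/pi - 2 + 4*pi

b_1 = 2/pi ∫_0^{pi} (2*t**2 - t) sin(t) dt.
Integrating by parts twice (tabular method), an antiderivative of (2*t**2 - t) sin(t) is -2*t**2*cos(t) + 4*t*sin(t) + t*cos(t) - sin(t) + 4*cos(t); evaluating from 0 to pi: ∫_{0}^{pi} (2*t**2 - t) sin(t) dt = (-4 - pi + 2*pi**2) - (4) = -8 - pi + 2*pi**2.
Hence b_1 = (2/pi)·(-8 - pi + 2*pi**2) = -16/pi - 2 + 4*pi.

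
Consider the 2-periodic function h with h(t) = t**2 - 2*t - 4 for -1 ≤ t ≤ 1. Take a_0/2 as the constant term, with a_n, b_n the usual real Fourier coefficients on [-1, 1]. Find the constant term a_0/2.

-11/3

a_0 = ∫_{-1}^{1} h(t) dt = -22/3.
So the constant term a_0/2 = -11/3.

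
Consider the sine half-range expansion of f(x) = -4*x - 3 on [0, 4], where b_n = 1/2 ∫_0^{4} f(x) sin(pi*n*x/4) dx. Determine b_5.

b_5 = 1/2 ∫_0^{4} (-4*x - 3) sin(5*pi*x/4) dx.
Integrating by parts (boundary term plus one more integral), an antiderivative of (-4*x - 3) sin(5*pi*x/4) is 16*x*cos(5*pi*x/4)/(5*pi) - 64*sin(5*pi*x/4)/(25*pi**2) + 12*cos(5*pi*x/4)/(5*pi); evaluating from 0 to 4: ∫_{0}^{4} (-4*x - 3) sin(5*pi*x/4) dx = (-76/(5*pi)) - (12/(5*pi)) = -88/(5*pi).
Hence b_5 = (1/2)·(-88/(5*pi)) = -44/(5*pi).

-44/(5*pi)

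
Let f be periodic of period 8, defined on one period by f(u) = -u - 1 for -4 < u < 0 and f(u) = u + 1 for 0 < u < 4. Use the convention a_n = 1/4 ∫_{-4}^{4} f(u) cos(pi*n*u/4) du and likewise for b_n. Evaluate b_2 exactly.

b_2 = 1/4 ∫_{-4}^{4} f(u) sin(pi*u/2) du.
Split the integral at the breakpoints.
Integrating by parts (boundary term plus one more integral), an antiderivative of (-u - 1) sin(pi*u/2) is 2*u*cos(pi*u/2)/pi - 4*sin(pi*u/2)/pi**2 + 2*cos(pi*u/2)/pi; evaluating from -4 to 0: ∫_{-4}^{0} (-u - 1) sin(pi*u/2) du = (2/pi) - (-6/pi) = 8/pi.
Integrating by parts (boundary term plus one more integral), an antiderivative of (u + 1) sin(pi*u/2) is -2*u*cos(pi*u/2)/pi + 4*sin(pi*u/2)/pi**2 - 2*cos(pi*u/2)/pi; evaluating from 0 to 4: ∫_{0}^{4} (u + 1) sin(pi*u/2) du = (-10/pi) - (-2/pi) = -8/pi.
Summing the pieces and multiplying by (1/4) gives b_2 = 0.

0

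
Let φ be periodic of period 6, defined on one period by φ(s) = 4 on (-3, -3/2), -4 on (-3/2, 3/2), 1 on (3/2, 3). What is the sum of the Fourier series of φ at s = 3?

5/2

At s = 3 the one-sided limits are φ(3^-) = 1 and φ(3^+) = 4.
By Dirichlet's theorem the series converges to their average, [(1) + (4)]/2 = 5/2.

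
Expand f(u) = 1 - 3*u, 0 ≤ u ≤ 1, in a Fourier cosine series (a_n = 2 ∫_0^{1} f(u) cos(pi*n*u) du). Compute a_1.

a_1 = 2 ∫_0^{1} (1 - 3*u) cos(pi*u) du.
Integrating by parts (boundary term plus one more integral), an antiderivative of (1 - 3*u) cos(pi*u) is -3*u*sin(pi*u)/pi + sin(pi*u)/pi - 3*cos(pi*u)/pi**2; evaluating from 0 to 1: ∫_{0}^{1} (1 - 3*u) cos(pi*u) du = (3/pi**2) - (-3/pi**2) = 6/pi**2.
Hence a_1 = 2·(6/pi**2) = 12/pi**2.

12/pi**2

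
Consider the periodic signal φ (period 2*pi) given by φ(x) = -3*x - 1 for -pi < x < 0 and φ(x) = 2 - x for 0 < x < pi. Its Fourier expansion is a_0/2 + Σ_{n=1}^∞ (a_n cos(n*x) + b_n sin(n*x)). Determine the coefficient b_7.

b_7 = 1/pi ∫_{-pi}^{pi} φ(x) sin(7*x) dx.
Split the integral at the breakpoints.
Integrating by parts (boundary term plus one more integral), an antiderivative of (-3*x - 1) sin(7*x) is 3*x*cos(7*x)/7 - 3*sin(7*x)/49 + cos(7*x)/7; evaluating from -pi to 0: ∫_{-pi}^{0} (-3*x - 1) sin(7*x) dx = (1/7) - (-1/7 + 3*pi/7) = 2/7 - 3*pi/7.
Integrating by parts (boundary term plus one more integral), an antiderivative of (2 - x) sin(7*x) is x*cos(7*x)/7 - sin(7*x)/49 - 2*cos(7*x)/7; evaluating from 0 to pi: ∫_{0}^{pi} (2 - x) sin(7*x) dx = (2/7 - pi/7) - (-2/7) = 4/7 - pi/7.
Summing the pieces and multiplying by (1/pi) gives b_7 = 2*(3 - 2*pi)/(7*pi).

2*(3 - 2*pi)/(7*pi)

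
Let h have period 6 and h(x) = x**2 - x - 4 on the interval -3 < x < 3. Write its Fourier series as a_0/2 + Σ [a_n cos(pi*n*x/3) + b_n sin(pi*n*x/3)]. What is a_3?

a_3 = 1/3 ∫_{-3}^{3} h(x) cos(pi*x) dx.
Integrating by parts twice (tabular method), an antiderivative of (x**2 - x - 4) cos(pi*x) is x**2*sin(pi*x)/pi - x*sin(pi*x)/pi + 2*x*cos(pi*x)/pi**2 - 4*sin(pi*x)/pi - 2*sin(pi*x)/pi**3 - cos(pi*x)/pi**2; evaluating from -3 to 3: ∫_{-3}^{3} (x**2 - x - 4) cos(pi*x) dx = (-5/pi**2) - (7/pi**2) = -12/pi**2.
Hence a_3 = (1/3)·(-12/pi**2) = -4/pi**2.

-4/pi**2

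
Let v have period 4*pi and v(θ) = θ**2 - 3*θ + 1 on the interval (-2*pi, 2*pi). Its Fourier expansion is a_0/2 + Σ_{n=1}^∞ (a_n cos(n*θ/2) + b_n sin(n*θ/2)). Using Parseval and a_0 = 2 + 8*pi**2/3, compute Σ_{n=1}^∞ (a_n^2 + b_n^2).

Parseval: a_0^2/2 + Σ_{n≥1} (a_n^2+b_n^2) = (1/(2*pi)) ∫_{-2*pi}^{2*pi} v(θ)^2 dθ = 2 + 88*pi**2/3 + 32*pi**4/5.
Subtract a_0^2/2 = 2*(3 + 4*pi**2)**2/9: Σ (a_n^2+b_n^2) = pi**2*(24 + 128*pi**2/45).

pi**2*(24 + 128*pi**2/45)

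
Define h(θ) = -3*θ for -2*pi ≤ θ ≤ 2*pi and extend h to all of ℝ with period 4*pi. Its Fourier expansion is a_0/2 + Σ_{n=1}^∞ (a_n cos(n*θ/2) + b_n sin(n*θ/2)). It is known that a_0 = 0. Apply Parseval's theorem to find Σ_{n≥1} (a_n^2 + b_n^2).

24*pi**2

Parseval: a_0^2/2 + Σ_{n≥1} (a_n^2+b_n^2) = (1/(2*pi)) ∫_{-2*pi}^{2*pi} h(θ)^2 dθ = 24*pi**2.
Subtract a_0^2/2 = 0: Σ (a_n^2+b_n^2) = 24*pi**2.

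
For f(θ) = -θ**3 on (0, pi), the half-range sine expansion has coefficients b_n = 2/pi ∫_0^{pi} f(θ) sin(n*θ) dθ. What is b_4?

-3/16 + pi**2/2

b_4 = 2/pi ∫_0^{pi} (-θ**3) sin(4*θ) dθ.
Integrating by parts three times (tabular method), an antiderivative of (-θ**3) sin(4*θ) is θ**3*cos(4*θ)/4 - 3*θ**2*sin(4*θ)/16 - 3*θ*cos(4*θ)/32 + 3*sin(4*θ)/128; evaluating from 0 to pi: ∫_{0}^{pi} (-θ**3) sin(4*θ) dθ = (pi*(-3 + 8*pi**2)/32) - (0) = pi*(-3 + 8*pi**2)/32.
Hence b_4 = (2/pi)·(pi*(-3 + 8*pi**2)/32) = -3/16 + pi**2/2.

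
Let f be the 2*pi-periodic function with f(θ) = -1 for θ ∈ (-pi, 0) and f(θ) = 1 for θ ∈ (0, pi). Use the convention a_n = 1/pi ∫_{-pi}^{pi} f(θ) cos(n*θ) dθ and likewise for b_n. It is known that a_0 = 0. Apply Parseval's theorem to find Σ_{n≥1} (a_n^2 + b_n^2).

2

Parseval: a_0^2/2 + Σ_{n≥1} (a_n^2+b_n^2) = 1/pi ∫_{-pi}^{pi} f(θ)^2 dθ = 2.
Subtract a_0^2/2 = 0: Σ (a_n^2+b_n^2) = 2.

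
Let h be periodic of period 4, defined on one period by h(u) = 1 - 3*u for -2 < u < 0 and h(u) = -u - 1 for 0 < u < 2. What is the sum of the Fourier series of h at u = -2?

2

At u = -2 the one-sided limits are h(-2^-) = -3 and h(-2^+) = 7.
By Dirichlet's theorem the series converges to their average, [(-3) + (7)]/2 = 2.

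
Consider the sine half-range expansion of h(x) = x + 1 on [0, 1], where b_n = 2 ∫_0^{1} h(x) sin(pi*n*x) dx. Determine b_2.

-1/pi

b_2 = 2 ∫_0^{1} (x + 1) sin(2*pi*x) dx.
Integrating by parts (boundary term plus one more integral), an antiderivative of (x + 1) sin(2*pi*x) is -x*cos(2*pi*x)/(2*pi) + sin(2*pi*x)/(4*pi**2) - cos(2*pi*x)/(2*pi); evaluating from 0 to 1: ∫_{0}^{1} (x + 1) sin(2*pi*x) dx = (-1/pi) - (-1/(2*pi)) = -1/(2*pi).
Hence b_2 = 2·(-1/(2*pi)) = -1/pi.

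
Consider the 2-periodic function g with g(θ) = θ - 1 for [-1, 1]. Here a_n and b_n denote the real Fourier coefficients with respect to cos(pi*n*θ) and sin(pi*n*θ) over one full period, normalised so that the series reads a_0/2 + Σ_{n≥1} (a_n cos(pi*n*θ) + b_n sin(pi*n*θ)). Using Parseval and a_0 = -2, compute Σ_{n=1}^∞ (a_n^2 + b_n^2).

Parseval: a_0^2/2 + Σ_{n≥1} (a_n^2+b_n^2) = ∫_{-1}^{1} g(θ)^2 dθ = 8/3.
Subtract a_0^2/2 = 2: Σ (a_n^2+b_n^2) = 2/3.

2/3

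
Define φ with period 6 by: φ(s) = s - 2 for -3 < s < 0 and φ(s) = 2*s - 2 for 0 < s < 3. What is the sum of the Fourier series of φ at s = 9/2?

s = 9/2 differs from s = -3/2 by 1 full period(s), and the series is 6-periodic.
φ is continuous at s = -3/2 with value -7/2, so the series converges to -7/2 there.

-7/2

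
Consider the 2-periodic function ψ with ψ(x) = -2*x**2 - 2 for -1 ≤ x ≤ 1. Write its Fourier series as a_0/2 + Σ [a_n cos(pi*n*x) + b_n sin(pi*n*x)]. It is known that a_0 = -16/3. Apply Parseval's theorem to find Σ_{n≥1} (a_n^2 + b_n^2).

Parseval: a_0^2/2 + Σ_{n≥1} (a_n^2+b_n^2) = ∫_{-1}^{1} ψ(x)^2 dx = 224/15.
Subtract a_0^2/2 = 128/9: Σ (a_n^2+b_n^2) = 32/45.

32/45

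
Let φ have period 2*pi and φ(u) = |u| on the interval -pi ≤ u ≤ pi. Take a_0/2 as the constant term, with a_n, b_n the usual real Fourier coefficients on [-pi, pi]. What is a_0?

a_0 = 1/pi ∫_{-pi}^{pi} φ(u) du = 1/pi · (pi**2) = pi.

pi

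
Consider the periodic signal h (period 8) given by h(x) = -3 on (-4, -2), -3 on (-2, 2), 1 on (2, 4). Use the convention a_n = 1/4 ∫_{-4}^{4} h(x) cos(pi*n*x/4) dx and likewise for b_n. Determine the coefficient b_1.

b_1 = 1/4 ∫_{-4}^{4} h(x) sin(pi*x/4) dx.
Split the integral at the breakpoints.
Directly, an antiderivative of (-3) sin(pi*x/4) is 12*cos(pi*x/4)/pi; evaluating from -4 to -2: ∫_{-4}^{-2} (-3) sin(pi*x/4) dx = (0) - (-12/pi) = 12/pi.
Directly, an antiderivative of (-3) sin(pi*x/4) is 12*cos(pi*x/4)/pi; evaluating from -2 to 2: ∫_{-2}^{2} (-3) sin(pi*x/4) dx = (0) - (0) = 0.
Directly, an antiderivative of (1) sin(pi*x/4) is -4*cos(pi*x/4)/pi; evaluating from 2 to 4: ∫_{2}^{4} (1) sin(pi*x/4) dx = (4/pi) - (0) = 4/pi.
Summing the pieces and multiplying by (1/4) gives b_1 = 4/pi.

4/pi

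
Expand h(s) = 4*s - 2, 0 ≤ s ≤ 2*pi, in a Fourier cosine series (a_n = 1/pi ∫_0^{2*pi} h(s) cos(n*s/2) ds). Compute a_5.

a_5 = 1/pi ∫_0^{2*pi} (4*s - 2) cos(5*s/2) ds.
Integrating by parts (boundary term plus one more integral), an antiderivative of (4*s - 2) cos(5*s/2) is 8*s*sin(5*s/2)/5 - 4*sin(5*s/2)/5 + 16*cos(5*s/2)/25; evaluating from 0 to 2*pi: ∫_{0}^{2*pi} (4*s - 2) cos(5*s/2) ds = (-16/25) - (16/25) = -32/25.
Hence a_5 = (1/pi)·(-32/25) = -32/(25*pi).

-32/(25*pi)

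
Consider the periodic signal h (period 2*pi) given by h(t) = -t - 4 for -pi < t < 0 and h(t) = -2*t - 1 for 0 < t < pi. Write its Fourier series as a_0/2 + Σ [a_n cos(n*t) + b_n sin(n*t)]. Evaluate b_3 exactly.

b_3 = 1/pi ∫_{-pi}^{pi} h(t) sin(3*t) dt.
Split the integral at the breakpoints.
Integrating by parts (boundary term plus one more integral), an antiderivative of (-t - 4) sin(3*t) is t*cos(3*t)/3 - sin(3*t)/9 + 4*cos(3*t)/3; evaluating from -pi to 0: ∫_{-pi}^{0} (-t - 4) sin(3*t) dt = (4/3) - (-4/3 + pi/3) = 8/3 - pi/3.
Integrating by parts (boundary term plus one more integral), an antiderivative of (-2*t - 1) sin(3*t) is 2*t*cos(3*t)/3 - 2*sin(3*t)/9 + cos(3*t)/3; evaluating from 0 to pi: ∫_{0}^{pi} (-2*t - 1) sin(3*t) dt = (-2*pi/3 - 1/3) - (1/3) = -2*pi/3 - 2/3.
Summing the pieces and multiplying by (1/pi) gives b_3 = (2 - pi)/pi.

(2 - pi)/pi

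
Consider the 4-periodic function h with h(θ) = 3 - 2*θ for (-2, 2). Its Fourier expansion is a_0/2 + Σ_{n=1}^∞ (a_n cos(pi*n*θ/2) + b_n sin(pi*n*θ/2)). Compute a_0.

a_0 = 1/2 ∫_{-2}^{2} h(θ) dθ = 1/2 · (12) = 6.

6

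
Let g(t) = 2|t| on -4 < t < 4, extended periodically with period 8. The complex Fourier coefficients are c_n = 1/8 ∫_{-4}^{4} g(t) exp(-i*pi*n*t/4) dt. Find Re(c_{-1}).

Since g is real-valued, Re(c_{-1}) = 1/8 ∫_{-4}^{4} g(t) cos(-pi*t/4) dt = a_{1}/2.
g is even and cos(-pi*t/4) is even, so the integrand is even: ∫_{-4}^{4} g(t) cos(-pi*t/4) dt = 2∫_0^{4} g(t) cos(-pi*t/4) dt.
Integrating by parts (boundary term plus one more integral), an antiderivative of (2*t) cos(-pi*t/4) is 8*t*sin(pi*t/4)/pi + 32*cos(pi*t/4)/pi**2; evaluating from 0 to 4: ∫_{0}^{4} (2*t) cos(-pi*t/4) dt = (-32/pi**2) - (32/pi**2) = -64/pi**2.
So ∫_{-4}^{4} g(t) cos(-pi*t/4) dt = -128/pi**2.
Hence Re(c_{-1}) = (1/8)·(-128/pi**2) = -16/pi**2.

-16/pi**2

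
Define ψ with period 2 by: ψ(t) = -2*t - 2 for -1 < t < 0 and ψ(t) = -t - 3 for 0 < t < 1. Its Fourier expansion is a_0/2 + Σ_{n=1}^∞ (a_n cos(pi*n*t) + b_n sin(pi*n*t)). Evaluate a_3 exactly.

-2/(9*pi**2)

a_3 = ∫_{-1}^{1} ψ(t) cos(3*pi*t) dt.
Split the integral at the breakpoints.
Integrating by parts (boundary term plus one more integral), an antiderivative of (-2*t - 2) cos(3*pi*t) is -2*t*sin(3*pi*t)/(3*pi) - 2*sin(3*pi*t)/(3*pi) - 2*cos(3*pi*t)/(9*pi**2); evaluating from -1 to 0: ∫_{-1}^{0} (-2*t - 2) cos(3*pi*t) dt = (-2/(9*pi**2)) - (2/(9*pi**2)) = -4/(9*pi**2).
Integrating by parts (boundary term plus one more integral), an antiderivative of (-t - 3) cos(3*pi*t) is -t*sin(3*pi*t)/(3*pi) - sin(3*pi*t)/pi - cos(3*pi*t)/(9*pi**2); evaluating from 0 to 1: ∫_{0}^{1} (-t - 3) cos(3*pi*t) dt = (1/(9*pi**2)) - (-1/(9*pi**2)) = 2/(9*pi**2).
Summing the pieces gives a_3 = -2/(9*pi**2).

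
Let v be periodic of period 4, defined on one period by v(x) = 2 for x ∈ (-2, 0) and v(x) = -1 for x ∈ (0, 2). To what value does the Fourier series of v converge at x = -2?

At x = -2 the one-sided limits are v(-2^-) = -1 and v(-2^+) = 2.
By Dirichlet's theorem the series converges to their average, [(-1) + (2)]/2 = 1/2.

1/2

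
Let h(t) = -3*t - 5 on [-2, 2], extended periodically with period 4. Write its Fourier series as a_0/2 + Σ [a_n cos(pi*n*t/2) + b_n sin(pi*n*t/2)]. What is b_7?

b_7 = 1/2 ∫_{-2}^{2} h(t) sin(7*pi*t/2) dt.
Integrating by parts (boundary term plus one more integral), an antiderivative of (-3*t - 5) sin(7*pi*t/2) is 6*t*cos(7*pi*t/2)/(7*pi) - 12*sin(7*pi*t/2)/(49*pi**2) + 10*cos(7*pi*t/2)/(7*pi); evaluating from -2 to 2: ∫_{-2}^{2} (-3*t - 5) sin(7*pi*t/2) dt = (-22/(7*pi)) - (2/(7*pi)) = -24/(7*pi).
Hence b_7 = (1/2)·(-24/(7*pi)) = -12/(7*pi).

-12/(7*pi)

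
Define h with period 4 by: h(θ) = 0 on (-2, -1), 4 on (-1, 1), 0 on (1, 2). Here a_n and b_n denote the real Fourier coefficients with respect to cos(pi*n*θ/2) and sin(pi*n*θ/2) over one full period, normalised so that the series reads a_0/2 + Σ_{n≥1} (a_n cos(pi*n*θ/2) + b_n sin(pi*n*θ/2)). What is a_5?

a_5 = 1/2 ∫_{-2}^{2} h(θ) cos(5*pi*θ/2) dθ.
h is even and cos(5*pi*θ/2) is even, so the integrand is even and a_5 = ∫_0^{2} h(θ) cos(5*pi*θ/2) dθ.
Split the integral at the breakpoints.
Directly, an antiderivative of (4) cos(5*pi*θ/2) is 8*sin(5*pi*θ/2)/(5*pi); evaluating from 0 to 1: ∫_{0}^{1} (4) cos(5*pi*θ/2) dθ = (8/(5*pi)) - (0) = 8/(5*pi).
∫_{1}^{2} (0) cos(5*pi*θ/2) dθ = 0.
Summing the pieces gives a_5 = 8/(5*pi).

8/(5*pi)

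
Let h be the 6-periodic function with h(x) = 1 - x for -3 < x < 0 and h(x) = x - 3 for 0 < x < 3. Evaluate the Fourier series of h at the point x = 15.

2

x = 15 differs from x = 3 by 2 full period(s), and the series is 6-periodic.
At x = 3 the one-sided limits are h(3^-) = 0 and h(3^+) = 4.
By Dirichlet's theorem the series converges to their average, [(0) + (4)]/2 = 2.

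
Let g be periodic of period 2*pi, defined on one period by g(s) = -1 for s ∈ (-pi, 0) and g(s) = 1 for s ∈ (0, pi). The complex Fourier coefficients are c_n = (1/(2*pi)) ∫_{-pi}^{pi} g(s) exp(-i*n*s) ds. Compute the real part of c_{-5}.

0

Since g is real-valued, Re(c_{-5}) = (1/(2*pi)) ∫_{-pi}^{pi} g(s) cos(-5*s) ds = a_{5}/2.
(g is odd, so the integrand is odd over a symmetric interval and the integral vanishes.)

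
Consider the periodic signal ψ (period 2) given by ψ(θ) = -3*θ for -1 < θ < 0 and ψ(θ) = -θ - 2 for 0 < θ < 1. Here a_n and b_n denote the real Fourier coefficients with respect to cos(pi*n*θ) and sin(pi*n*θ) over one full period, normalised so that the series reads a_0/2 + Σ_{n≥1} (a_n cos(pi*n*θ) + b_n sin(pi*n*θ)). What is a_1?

a_1 = ∫_{-1}^{1} ψ(θ) cos(pi*θ) dθ.
Split the integral at the breakpoints.
Integrating by parts (boundary term plus one more integral), an antiderivative of (-3*θ) cos(pi*θ) is -3*θ*sin(pi*θ)/pi - 3*cos(pi*θ)/pi**2; evaluating from -1 to 0: ∫_{-1}^{0} (-3*θ) cos(pi*θ) dθ = (-3/pi**2) - (3/pi**2) = -6/pi**2.
Integrating by parts (boundary term plus one more integral), an antiderivative of (-θ - 2) cos(pi*θ) is -θ*sin(pi*θ)/pi - 2*sin(pi*θ)/pi - cos(pi*θ)/pi**2; evaluating from 0 to 1: ∫_{0}^{1} (-θ - 2) cos(pi*θ) dθ = (pi**(-2)) - (-1/pi**2) = 2/pi**2.
Summing the pieces gives a_1 = -4/pi**2.

-4/pi**2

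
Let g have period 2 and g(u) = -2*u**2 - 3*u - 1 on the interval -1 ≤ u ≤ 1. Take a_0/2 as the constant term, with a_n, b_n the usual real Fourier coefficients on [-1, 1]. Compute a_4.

a_4 = ∫_{-1}^{1} g(u) cos(4*pi*u) du.
Integrating by parts twice (tabular method), an antiderivative of (-2*u**2 - 3*u - 1) cos(4*pi*u) is -u**2*sin(4*pi*u)/(2*pi) - 3*u*sin(4*pi*u)/(4*pi) - u*cos(4*pi*u)/(4*pi**2) - sin(4*pi*u)/(4*pi) + sin(4*pi*u)/(16*pi**3) - 3*cos(4*pi*u)/(16*pi**2); evaluating from -1 to 1: ∫_{-1}^{1} (-2*u**2 - 3*u - 1) cos(4*pi*u) du = (-7/(16*pi**2)) - (1/(16*pi**2)) = -1/(2*pi**2).
Hence a_4 = -1/(2*pi**2).

-1/(2*pi**2)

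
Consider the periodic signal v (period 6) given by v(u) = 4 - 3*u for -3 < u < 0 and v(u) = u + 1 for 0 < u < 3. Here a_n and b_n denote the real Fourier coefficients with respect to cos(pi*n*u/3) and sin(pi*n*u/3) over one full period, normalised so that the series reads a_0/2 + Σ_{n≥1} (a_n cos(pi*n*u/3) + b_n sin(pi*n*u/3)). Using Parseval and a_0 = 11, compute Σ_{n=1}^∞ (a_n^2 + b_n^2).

Parseval: a_0^2/2 + Σ_{n≥1} (a_n^2+b_n^2) = 1/3 ∫_{-3}^{3} v(u)^2 du = 86.
Subtract a_0^2/2 = 121/2: Σ (a_n^2+b_n^2) = 51/2.

51/2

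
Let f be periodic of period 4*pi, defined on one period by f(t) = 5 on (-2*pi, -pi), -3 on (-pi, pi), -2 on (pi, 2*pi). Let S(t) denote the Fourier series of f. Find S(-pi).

1

At t = -pi the one-sided limits are f(-pi^-) = 5 and f(-pi^+) = -3.
By Dirichlet's theorem the series converges to their average, [(5) + (-3)]/2 = 1.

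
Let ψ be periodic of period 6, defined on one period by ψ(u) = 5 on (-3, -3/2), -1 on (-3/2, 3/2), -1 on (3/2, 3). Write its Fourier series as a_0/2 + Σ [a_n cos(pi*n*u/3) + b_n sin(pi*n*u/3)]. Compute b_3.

-2/pi

b_3 = 1/3 ∫_{-3}^{3} ψ(u) sin(pi*u) du.
Split the integral at the breakpoints.
Directly, an antiderivative of (5) sin(pi*u) is -5*cos(pi*u)/pi; evaluating from -3 to -3/2: ∫_{-3}^{-3/2} (5) sin(pi*u) du = (0) - (5/pi) = -5/pi.
Directly, an antiderivative of (-1) sin(pi*u) is cos(pi*u)/pi; evaluating from -3/2 to 3/2: ∫_{-3/2}^{3/2} (-1) sin(pi*u) du = (0) - (0) = 0.
Directly, an antiderivative of (-1) sin(pi*u) is cos(pi*u)/pi; evaluating from 3/2 to 3: ∫_{3/2}^{3} (-1) sin(pi*u) du = (-1/pi) - (0) = -1/pi.
Summing the pieces and multiplying by (1/3) gives b_3 = -2/pi.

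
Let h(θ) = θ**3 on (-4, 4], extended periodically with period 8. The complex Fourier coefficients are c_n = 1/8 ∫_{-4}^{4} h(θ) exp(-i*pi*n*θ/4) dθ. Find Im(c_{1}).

-64/pi + 384/pi**3

Since h is real-valued, Im(c_{1}) = -1/8 ∫_{-4}^{4} h(θ) sin(pi*θ/4) dθ = -b_{1}/2.
h is odd and sin(pi*θ/4) is odd, so the integrand is even: ∫_{-4}^{4} h(θ) sin(pi*θ/4) dθ = 2∫_0^{4} h(θ) sin(pi*θ/4) dθ.
Integrating by parts three times (tabular method), an antiderivative of (θ**3) sin(pi*θ/4) is -4*θ**3*cos(pi*θ/4)/pi + 48*θ**2*sin(pi*θ/4)/pi**2 + 384*θ*cos(pi*θ/4)/pi**3 - 1536*sin(pi*θ/4)/pi**4; evaluating from 0 to 4: ∫_{0}^{4} (θ**3) sin(pi*θ/4) dθ = (-1536/pi**3 + 256/pi) - (0) = -1536/pi**3 + 256/pi.
So ∫_{-4}^{4} h(θ) sin(pi*θ/4) dθ = -3072/pi**3 + 512/pi.
Hence Im(c_{1}) = (-1/8)·(-3072/pi**3 + 512/pi) = -64/pi + 384/pi**3.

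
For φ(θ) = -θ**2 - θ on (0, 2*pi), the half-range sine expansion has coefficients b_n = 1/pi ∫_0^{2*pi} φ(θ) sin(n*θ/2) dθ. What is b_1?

b_1 = 1/pi ∫_0^{2*pi} (-θ**2 - θ) sin(θ/2) dθ.
Integrating by parts twice (tabular method), an antiderivative of (-θ**2 - θ) sin(θ/2) is 2*θ**2*cos(θ/2) - 8*θ*sin(θ/2) + 2*θ*cos(θ/2) - 4*sin(θ/2) - 16*cos(θ/2); evaluating from 0 to 2*pi: ∫_{0}^{2*pi} (-θ**2 - θ) sin(θ/2) dθ = (-8*pi**2 - 4*pi + 16) - (-16) = -8*pi**2 - 4*pi + 32.
Hence b_1 = (1/pi)·(-8*pi**2 - 4*pi + 32) = -8*pi - 4 + 32/pi.

-8*pi - 4 + 32/pi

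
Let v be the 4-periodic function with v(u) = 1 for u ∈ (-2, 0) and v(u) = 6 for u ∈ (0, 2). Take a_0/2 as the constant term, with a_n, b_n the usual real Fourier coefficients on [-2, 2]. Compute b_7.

10/(7*pi)

b_7 = 1/2 ∫_{-2}^{2} v(u) sin(7*pi*u/2) du.
Split the integral at the breakpoints.
Directly, an antiderivative of (1) sin(7*pi*u/2) is -2*cos(7*pi*u/2)/(7*pi); evaluating from -2 to 0: ∫_{-2}^{0} (1) sin(7*pi*u/2) du = (-2/(7*pi)) - (2/(7*pi)) = -4/(7*pi).
Directly, an antiderivative of (6) sin(7*pi*u/2) is -12*cos(7*pi*u/2)/(7*pi); evaluating from 0 to 2: ∫_{0}^{2} (6) sin(7*pi*u/2) du = (12/(7*pi)) - (-12/(7*pi)) = 24/(7*pi).
Summing the pieces and multiplying by (1/2) gives b_7 = 10/(7*pi).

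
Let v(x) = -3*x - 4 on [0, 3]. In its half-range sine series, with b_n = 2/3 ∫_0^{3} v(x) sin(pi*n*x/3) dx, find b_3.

b_3 = 2/3 ∫_0^{3} (-3*x - 4) sin(pi*x) dx.
Integrating by parts (boundary term plus one more integral), an antiderivative of (-3*x - 4) sin(pi*x) is 3*x*cos(pi*x)/pi - 3*sin(pi*x)/pi**2 + 4*cos(pi*x)/pi; evaluating from 0 to 3: ∫_{0}^{3} (-3*x - 4) sin(pi*x) dx = (-13/pi) - (4/pi) = -17/pi.
Hence b_3 = (2/3)·(-17/pi) = -34/(3*pi).

-34/(3*pi)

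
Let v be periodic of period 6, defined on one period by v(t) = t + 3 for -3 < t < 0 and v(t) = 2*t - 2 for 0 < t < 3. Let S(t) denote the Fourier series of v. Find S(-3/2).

v is continuous at t = -3/2 with value 3/2, so the series converges to 3/2 there.

3/2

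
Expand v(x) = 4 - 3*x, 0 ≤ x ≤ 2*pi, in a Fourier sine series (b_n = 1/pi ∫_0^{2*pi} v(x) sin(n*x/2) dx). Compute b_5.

b_5 = 1/pi ∫_0^{2*pi} (4 - 3*x) sin(5*x/2) dx.
Integrating by parts (boundary term plus one more integral), an antiderivative of (4 - 3*x) sin(5*x/2) is 6*x*cos(5*x/2)/5 - 12*sin(5*x/2)/25 - 8*cos(5*x/2)/5; evaluating from 0 to 2*pi: ∫_{0}^{2*pi} (4 - 3*x) sin(5*x/2) dx = (8/5 - 12*pi/5) - (-8/5) = 16/5 - 12*pi/5.
Hence b_5 = (1/pi)·(16/5 - 12*pi/5) = 4*(4 - 3*pi)/(5*pi).

4*(4 - 3*pi)/(5*pi)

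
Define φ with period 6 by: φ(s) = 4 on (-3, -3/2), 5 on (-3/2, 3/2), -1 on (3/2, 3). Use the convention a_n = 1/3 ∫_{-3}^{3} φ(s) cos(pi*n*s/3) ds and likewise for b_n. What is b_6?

5/(3*pi)

b_6 = 1/3 ∫_{-3}^{3} φ(s) sin(2*pi*s) ds.
Split the integral at the breakpoints.
Directly, an antiderivative of (4) sin(2*pi*s) is -2*cos(2*pi*s)/pi; evaluating from -3 to -3/2: ∫_{-3}^{-3/2} (4) sin(2*pi*s) ds = (2/pi) - (-2/pi) = 4/pi.
Directly, an antiderivative of (5) sin(2*pi*s) is -5*cos(2*pi*s)/(2*pi); evaluating from -3/2 to 3/2: ∫_{-3/2}^{3/2} (5) sin(2*pi*s) ds = (5/(2*pi)) - (5/(2*pi)) = 0.
Directly, an antiderivative of (-1) sin(2*pi*s) is cos(2*pi*s)/(2*pi); evaluating from 3/2 to 3: ∫_{3/2}^{3} (-1) sin(2*pi*s) ds = (1/(2*pi)) - (-1/(2*pi)) = 1/pi.
Summing the pieces and multiplying by (1/3) gives b_6 = 5/(3*pi).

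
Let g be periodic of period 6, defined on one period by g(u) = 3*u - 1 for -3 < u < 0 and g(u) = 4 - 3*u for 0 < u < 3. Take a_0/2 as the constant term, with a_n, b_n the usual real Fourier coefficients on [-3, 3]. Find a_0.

a_0 = 1/3 ∫_{-3}^{3} g(u) du = 1/3 · (-18) = -6.

-6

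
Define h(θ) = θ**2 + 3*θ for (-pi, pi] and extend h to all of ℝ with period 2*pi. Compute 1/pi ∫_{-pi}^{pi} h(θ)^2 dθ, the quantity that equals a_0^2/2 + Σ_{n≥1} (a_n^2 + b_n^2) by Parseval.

1/pi ∫_{-pi}^{pi} h(θ)^2 dθ = 1/pi · (2*pi**3*(pi**2 + 15)/5) = 2*pi**2*(pi**2 + 15)/5.

2*pi**2*(pi**2 + 15)/5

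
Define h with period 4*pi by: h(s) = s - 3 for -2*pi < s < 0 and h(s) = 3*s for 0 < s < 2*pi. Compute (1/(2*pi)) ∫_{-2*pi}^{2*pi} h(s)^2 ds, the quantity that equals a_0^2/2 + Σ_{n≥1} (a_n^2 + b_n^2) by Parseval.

9 + 6*pi + 40*pi**2/3

(1/(2*pi)) ∫_{-2*pi}^{2*pi} h(s)^2 ds = (1/(2*pi)) · (2*pi*(27 + 18*pi + 40*pi**2)/3) = 9 + 6*pi + 40*pi**2/3.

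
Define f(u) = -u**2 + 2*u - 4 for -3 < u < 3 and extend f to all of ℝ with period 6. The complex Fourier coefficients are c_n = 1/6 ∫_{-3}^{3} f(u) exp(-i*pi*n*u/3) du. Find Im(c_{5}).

Since f is real-valued, Im(c_{5}) = -1/6 ∫_{-3}^{3} f(u) sin(5*pi*u/3) du = -b_{5}/2.
Integrating by parts twice (tabular method), an antiderivative of (-u**2 + 2*u - 4) sin(5*pi*u/3) is 3*u**2*cos(5*pi*u/3)/(5*pi) - 18*u*sin(5*pi*u/3)/(25*pi**2) - 6*u*cos(5*pi*u/3)/(5*pi) + 18*sin(5*pi*u/3)/(25*pi**2) - 54*cos(5*pi*u/3)/(125*pi**3) + 12*cos(5*pi*u/3)/(5*pi); evaluating from -3 to 3: ∫_{-3}^{3} (-u**2 + 2*u - 4) sin(5*pi*u/3) du = (3*(18 - 175*pi**2)/(125*pi**3)) - (3*(18 - 475*pi**2)/(125*pi**3)) = 36/(5*pi).
Hence Im(c_{5}) = (-1/6)·(36/(5*pi)) = -6/(5*pi).

-6/(5*pi)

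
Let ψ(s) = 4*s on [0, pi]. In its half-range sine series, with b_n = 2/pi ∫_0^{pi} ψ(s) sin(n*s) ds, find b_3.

b_3 = 2/pi ∫_0^{pi} (4*s) sin(3*s) ds.
Integrating by parts (boundary term plus one more integral), an antiderivative of (4*s) sin(3*s) is -4*s*cos(3*s)/3 + 4*sin(3*s)/9; evaluating from 0 to pi: ∫_{0}^{pi} (4*s) sin(3*s) ds = (4*pi/3) - (0) = 4*pi/3.
Hence b_3 = (2/pi)·(4*pi/3) = 8/3.

8/3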